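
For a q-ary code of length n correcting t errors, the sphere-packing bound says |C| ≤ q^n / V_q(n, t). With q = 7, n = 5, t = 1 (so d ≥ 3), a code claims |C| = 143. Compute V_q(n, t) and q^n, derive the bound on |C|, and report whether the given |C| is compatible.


V_q(n, t) = 31, q^n = 16807, Hamming bound = 542, |C| = 143 ≤ bound (satisfied).

Step 1: Compute V_q(n, t) = Σ_{j=0}^1 C(n, j) (q−1)^j.
  j = 0: C(5,0)·(6)^0 = 1·1 = 1.
  j = 1: C(5,1)·(6)^1 = 5·6 = 30.
  V_q(n, t) = 1 + 30 = 31.
Step 2: q^n = 7^5 = 16807.
Step 3: Hamming bound ⌊q^n / V_q(n,t)⌋ = ⌊16807/31⌋ = 542.
Step 4: Compare |C| = 143 to 542: satisfied.
The claimed |C| lies below the Hamming bound.


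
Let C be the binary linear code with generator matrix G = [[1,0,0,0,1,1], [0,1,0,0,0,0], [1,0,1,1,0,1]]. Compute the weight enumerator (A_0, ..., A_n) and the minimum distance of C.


Weight distribution: A_0 = 1, A_1 = 1, A_3 = 2, A_4 = 3, A_5 = 1. Minimum distance d = 1.

Enumerate all 2^3 = 8 messages m ∈ F_2^3.
For each, compute codeword c = mG in F_2^6, then tally its weight.
  m = 000 → c = 000000, weight = 0.
  m = 100 → c = 100011, weight = 3.
  m = 010 → c = 010000, weight = 1.
  m = 110 → c = 110011, weight = 4.
  m = 001 → c = 101101, weight = 4.
  m = 101 → c = 001110, weight = 3.
  m = 011 → c = 111101, weight = 5.
  m = 111 → c = 011110, weight = 4.
Tally weights:
  weight 0: 1 codewords.
  weight 1: 1 codewords.
  weight 3: 2 codewords.
  weight 4: 3 codewords.
  weight 5: 1 codewords.
Minimum distance d = smallest w > 0 with A_w > 0 = 1.
Sanity: Σ A_w = 8 = 2^3 = 8 ✓.


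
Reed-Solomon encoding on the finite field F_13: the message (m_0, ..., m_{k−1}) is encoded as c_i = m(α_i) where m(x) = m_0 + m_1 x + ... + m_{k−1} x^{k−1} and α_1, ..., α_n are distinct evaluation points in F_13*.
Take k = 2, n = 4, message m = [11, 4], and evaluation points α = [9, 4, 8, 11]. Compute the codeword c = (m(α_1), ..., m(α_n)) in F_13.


c = [8, 1, 4, 3]

Message polynomial: m(x) = 11 + 4·x (mod 13).
For each evaluation point α_i, compute m(α_i) mod 13:
  α_1 = 9: Horner steps 4 → 8, so m(9) = 8.
  α_2 = 4: Horner steps 4 → 1, so m(4) = 1.
  α_3 = 8: Horner steps 4 → 4, so m(8) = 4.
  α_4 = 11: Horner steps 4 → 3, so m(11) = 3.
Codeword c = [8, 1, 4, 3] ∈ F_13^4.


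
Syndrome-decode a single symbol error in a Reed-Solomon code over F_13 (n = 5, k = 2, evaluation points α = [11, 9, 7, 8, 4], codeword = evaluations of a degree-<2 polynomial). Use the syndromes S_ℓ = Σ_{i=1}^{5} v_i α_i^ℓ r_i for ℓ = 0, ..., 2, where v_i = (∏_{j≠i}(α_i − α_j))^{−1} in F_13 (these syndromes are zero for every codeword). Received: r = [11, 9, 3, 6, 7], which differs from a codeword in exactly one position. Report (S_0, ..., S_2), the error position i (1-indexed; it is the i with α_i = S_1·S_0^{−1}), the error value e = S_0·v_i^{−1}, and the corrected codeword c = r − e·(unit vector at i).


S = (4, 5, 3), error at position 1, error magnitude e = 9, c = [2, 9, 3, 6, 7].

Step 1: column multipliers v_i = (∏_{j≠i}(α_i − α_j))^{−1} mod 13.
  i = 1 (α = 11): (11−9)(11−7)(11−8)(11−4) = 2·4·3·7 = 168 ≡ 12, so v_1 = 12^{−1} = 12 (mod 13).
  i = 2 (α = 9): (9−11)(9−7)(9−8)(9−4) = (−2)·2·1·5 = −20 ≡ 6, so v_2 = 6^{−1} = 11 (mod 13).
  i = 3 (α = 7): (7−11)(7−9)(7−8)(7−4) = (−4)·(−2)·(−1)·3 = −24 ≡ 2, so v_3 = 2^{−1} = 7 (mod 13).
  i = 4 (α = 8): (8−11)(8−9)(8−7)(8−4) = (−3)·(−1)·1·4 = 12 ≡ 12, so v_4 = 12^{−1} = 12 (mod 13).
  i = 5 (α = 4): (4−11)(4−9)(4−7)(4−8) = (−7)·(−5)·(−3)·(−4) = 420 ≡ 4, so v_5 = 4^{−1} = 10 (mod 13).
  v = [12, 11, 7, 12, 10].
Step 2: syndromes of r = [11, 9, 3, 6, 7] (all sums mod 13).
  S_0 = Σ v_i r_i = 12·11 + 11·9 + 7·3 + 12·6 + 10·7 = 394 ≡ 4.
  S_1 = Σ v_i α_i r_i = 12·11·11 + 11·9·9 + 7·7·3 + 12·8·6 + 10·4·7 = 3346 ≡ 5.
  α_i^2 mod 13 = [4, 3, 10, 12, 3].
  S_2 = Σ v_i α_i^2 r_i = 12·4·11 + 11·3·9 + 7·10·3 + 12·12·6 + 10·3·7 = 2109 ≡ 3.
  S = (4, 5, 3) ≠ 0, so r is not a codeword (an error is present).
Step 3: locate the error. For a single error e at position i, S_ℓ = v_i·e·α_i^ℓ, so α_err = S_1/S_0.
  S_0^{−1} = 4^{−1} = 10 (mod 13), so α_err = 5·10 = 50 ≡ 11 = α_1. Error position i = 1.
  Consistency check: S_2/S_1 = 3·8 = 24 ≡ 11 = α_err ✓ (single-error assumption holds).
Step 4: error magnitude e = S_0/v_1 = S_0·∏_{j≠1}(α_1 − α_j) = 4·12 = 48 ≡ 9 (mod 13).
Step 5: correct position 1: c_1 = r_1 − e = 11 − 9 ≡ 2 (mod 13). Hence c = [2, 9, 3, 6, 7].
  Check: interpolating c through the α_i gives m(x) = 8 + 3·x (degree < 2) with m(α_i) = c_i for every i, so c is indeed a codeword.


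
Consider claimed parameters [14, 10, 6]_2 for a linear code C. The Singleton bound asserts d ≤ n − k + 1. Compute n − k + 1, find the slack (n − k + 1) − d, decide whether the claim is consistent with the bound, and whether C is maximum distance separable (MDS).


Singleton RHS = n − k + 1 = 5, slack = -1, bound violated (no such code; not MDS).

Singleton bound: d ≤ n − k + 1.
Here n = 14, k = 10, so n − k + 1 = 5.
Given d = 6, check d ≤ 5: NO.
Slack = (n − k + 1) − d = -1.
The slack is negative: d = 6 exceeds n − k + 1 = 5 by 1, so the Singleton bound is violated and no linear [14, 10, 6]_2 code can exist. In particular it is not MDS (MDS requires d = n − k + 1 exactly).
Description: the claimed parameters are [14, 10, 6]_2; such a code would be impossible (violates the Singleton bound).


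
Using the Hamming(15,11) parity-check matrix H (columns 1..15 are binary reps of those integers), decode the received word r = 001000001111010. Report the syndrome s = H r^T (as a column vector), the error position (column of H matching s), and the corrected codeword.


s = (1, 0, 0, 1)^T, error position = 9, corrected codeword c = 001000000111010

Compute s = H r^T mod 2 one row at a time:
  s_1 = 0 + 1 + 1 + 1 + 1 + 0 + 1 + 0 = 5 ≡ 1 (mod 2).
  s_2 = 0 + 0 + 0 + 0 + 1 + 0 + 1 + 0 = 2 ≡ 0 (mod 2).
  s_3 = 0 + 1 + 0 + 0 + 1 + 1 + 1 + 0 = 4 ≡ 0 (mod 2).
  s_4 = 0 + 1 + 0 + 0 + 1 + 1 + 0 + 0 = 3 ≡ 1 (mod 2).
s = (1, 0, 0, 1)^T — this equals column 9 of H (binary 1001), so error is at position 9.
Correct: flip bit 9 of r = 001000001111010 to get c = 001000000111010.


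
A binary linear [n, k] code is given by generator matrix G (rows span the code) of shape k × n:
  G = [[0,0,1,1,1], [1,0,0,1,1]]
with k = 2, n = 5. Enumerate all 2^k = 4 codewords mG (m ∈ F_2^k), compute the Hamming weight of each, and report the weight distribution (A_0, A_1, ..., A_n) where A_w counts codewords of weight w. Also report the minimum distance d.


Weight distribution: A_0 = 1, A_2 = 1, A_3 = 2. Minimum distance d = 2.

Enumerate all 2^2 = 4 messages m ∈ F_2^2.
For each, compute codeword c = mG in F_2^5, then tally its weight.
  m = 00 → c = 00000, weight = 0.
  m = 10 → c = 00111, weight = 3.
  m = 01 → c = 10011, weight = 3.
  m = 11 → c = 10100, weight = 2.
Tally weights:
  weight 0: 1 codewords.
  weight 2: 1 codewords.
  weight 3: 2 codewords.
Minimum distance d = smallest w > 0 with A_w > 0 = 2.
Sanity: Σ A_w = 4 = 2^2 = 4 ✓.


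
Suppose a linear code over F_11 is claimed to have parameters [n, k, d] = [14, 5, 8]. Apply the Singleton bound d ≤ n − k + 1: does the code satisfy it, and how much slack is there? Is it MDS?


Singleton RHS = n − k + 1 = 10, slack = 2, bound satisfied, not MDS.

Singleton bound: d ≤ n − k + 1.
Here n = 14, k = 5, so n − k + 1 = 10.
Given d = 8, check d ≤ 10: YES.
Slack = (n − k + 1) − d = 2.
The code is NOT MDS (slack = 2 > 0).
Description: the claimed parameters are [14, 5, 8]_11; such a code would be non-MDS.


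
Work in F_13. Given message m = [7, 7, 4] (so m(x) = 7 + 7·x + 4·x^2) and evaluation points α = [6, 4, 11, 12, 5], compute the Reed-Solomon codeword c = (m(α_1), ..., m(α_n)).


c = [11, 8, 9, 4, 12]

Message polynomial: m(x) = 7 + 7·x + 4·x^2 (mod 13).
For each evaluation point α_i, compute m(α_i) mod 13:
  α_1 = 6: Horner steps 4 → 5 → 11, so m(6) = 11.
  α_2 = 4: Horner steps 4 → 10 → 8, so m(4) = 8.
  α_3 = 11: Horner steps 4 → 12 → 9, so m(11) = 9.
  α_4 = 12: Horner steps 4 → 3 → 4, so m(12) = 4.
  α_5 = 5: Horner steps 4 → 1 → 12, so m(5) = 12.
Codeword c = [11, 8, 9, 4, 12] ∈ F_13^5.


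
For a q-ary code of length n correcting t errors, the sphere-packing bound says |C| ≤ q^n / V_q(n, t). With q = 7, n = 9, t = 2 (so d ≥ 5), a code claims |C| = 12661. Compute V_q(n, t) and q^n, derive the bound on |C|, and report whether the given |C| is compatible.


V_q(n, t) = 1351, q^n = 40353607, Hamming bound = 29869, |C| = 12661 ≤ bound (satisfied).

Step 1: Compute V_q(n, t) = Σ_{j=0}^2 C(n, j) (q−1)^j.
  j = 0: C(9,0)·(6)^0 = 1·1 = 1.
  j = 1: C(9,1)·(6)^1 = 9·6 = 54.
  j = 2: C(9,2)·(6)^2 = 36·36 = 1296.
  V_q(n, t) = 1 + 54 + 1296 = 1351.
Step 2: q^n = 7^9 = 40353607.
Step 3: Hamming bound ⌊q^n / V_q(n,t)⌋ = ⌊40353607/1351⌋ = 29869.
Step 4: Compare |C| = 12661 to 29869: satisfied.
The claimed |C| lies below the Hamming bound.


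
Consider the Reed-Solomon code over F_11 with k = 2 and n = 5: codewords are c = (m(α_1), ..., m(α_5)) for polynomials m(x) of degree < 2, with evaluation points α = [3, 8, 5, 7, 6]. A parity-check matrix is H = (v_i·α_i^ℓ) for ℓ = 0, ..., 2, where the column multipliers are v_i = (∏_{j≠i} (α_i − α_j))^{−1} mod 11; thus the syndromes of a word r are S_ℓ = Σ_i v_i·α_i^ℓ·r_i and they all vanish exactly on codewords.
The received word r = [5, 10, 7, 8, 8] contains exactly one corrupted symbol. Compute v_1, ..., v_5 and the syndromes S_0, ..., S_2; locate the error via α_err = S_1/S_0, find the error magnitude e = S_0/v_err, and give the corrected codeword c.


S = (7, 5, 2), error at position 4, error magnitude e = 10, c = [5, 10, 7, 9, 8].

Step 1: column multipliers v_i = (∏_{j≠i}(α_i − α_j))^{−1} mod 11.
  i = 1 (α = 3): (3−8)(3−5)(3−7)(3−6) = (−5)·(−2)·(−4)·(−3) = 120 ≡ 10, so v_1 = 10^{−1} = 10 (mod 11).
  i = 2 (α = 8): (8−3)(8−5)(8−7)(8−6) = 5·3·1·2 = 30 ≡ 8, so v_2 = 8^{−1} = 7 (mod 11).
  i = 3 (α = 5): (5−3)(5−8)(5−7)(5−6) = 2·(−3)·(−2)·(−1) = −12 ≡ 10, so v_3 = 10^{−1} = 10 (mod 11).
  i = 4 (α = 7): (7−3)(7−8)(7−5)(7−6) = 4·(−1)·2·1 = −8 ≡ 3, so v_4 = 3^{−1} = 4 (mod 11).
  i = 5 (α = 6): (6−3)(6−8)(6−5)(6−7) = 3·(−2)·1·(−1) = 6 ≡ 6, so v_5 = 6^{−1} = 2 (mod 11).
  v = [10, 7, 10, 4, 2].
Step 2: syndromes of r = [5, 10, 7, 8, 8] (all sums mod 11).
  S_0 = Σ v_i r_i = 10·5 + 7·10 + 10·7 + 4·8 + 2·8 = 238 ≡ 7.
  S_1 = Σ v_i α_i r_i = 10·3·5 + 7·8·10 + 10·5·7 + 4·7·8 + 2·6·8 = 1380 ≡ 5.
  α_i^2 mod 11 = [9, 9, 3, 5, 3].
  S_2 = Σ v_i α_i^2 r_i = 10·9·5 + 7·9·10 + 10·3·7 + 4·5·8 + 2·3·8 = 1498 ≡ 2.
  S = (7, 5, 2) ≠ 0, so r is not a codeword (an error is present).
Step 3: locate the error. For a single error e at position i, S_ℓ = v_i·e·α_i^ℓ, so α_err = S_1/S_0.
  S_0^{−1} = 7^{−1} = 8 (mod 11), so α_err = 5·8 = 40 ≡ 7 = α_4. Error position i = 4.
  Consistency check: S_2/S_1 = 2·9 = 18 ≡ 7 = α_err ✓ (single-error assumption holds).
Step 4: error magnitude e = S_0/v_4 = S_0·∏_{j≠4}(α_4 − α_j) = 7·3 = 21 ≡ 10 (mod 11).
Step 5: correct position 4: c_4 = r_4 − e = 8 − 10 ≡ 9 (mod 11). Hence c = [5, 10, 7, 9, 8].
  Check: interpolating c through the α_i gives m(x) = 2 + 1·x (degree < 2) with m(α_i) = c_i for every i, so c is indeed a codeword.


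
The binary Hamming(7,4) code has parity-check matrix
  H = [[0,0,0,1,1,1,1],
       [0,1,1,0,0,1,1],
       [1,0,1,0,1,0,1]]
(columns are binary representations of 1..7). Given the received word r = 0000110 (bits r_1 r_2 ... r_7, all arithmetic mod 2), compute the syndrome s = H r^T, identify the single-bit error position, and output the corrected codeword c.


s = (0, 1, 1)^T, error position = 3, corrected codeword c = 0010110

Compute s = H r^T mod 2 one row at a time:
  s_1 = 0 + 1 + 1 + 0 = 2 ≡ 0 (mod 2).
  s_2 = 0 + 0 + 1 + 0 = 1 ≡ 1 (mod 2).
  s_3 = 0 + 0 + 1 + 0 = 1 ≡ 1 (mod 2).
s = (0, 1, 1)^T — this equals column 3 of H (binary 011), so error is at position 3.
Correct: flip bit 3 of r = 0000110 to get c = 0010110.


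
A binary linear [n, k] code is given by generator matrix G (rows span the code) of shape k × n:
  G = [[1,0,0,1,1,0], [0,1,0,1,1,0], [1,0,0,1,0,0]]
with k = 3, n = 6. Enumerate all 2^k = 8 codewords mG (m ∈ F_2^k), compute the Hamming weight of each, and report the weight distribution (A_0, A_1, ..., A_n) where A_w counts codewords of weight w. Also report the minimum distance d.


Weight distribution: A_0 = 1, A_1 = 1, A_2 = 3, A_3 = 3. Minimum distance d = 1.

Enumerate all 2^3 = 8 messages m ∈ F_2^3.
For each, compute codeword c = mG in F_2^6, then tally its weight.
  m = 000 → c = 000000, weight = 0.
  m = 100 → c = 100110, weight = 3.
  m = 010 → c = 010110, weight = 3.
  m = 110 → c = 110000, weight = 2.
  m = 001 → c = 100100, weight = 2.
  m = 101 → c = 000010, weight = 1.
  m = 011 → c = 110010, weight = 3.
  m = 111 → c = 010100, weight = 2.
Tally weights:
  weight 0: 1 codewords.
  weight 1: 1 codewords.
  weight 2: 3 codewords.
  weight 3: 3 codewords.
Minimum distance d = smallest w > 0 with A_w > 0 = 1.
Sanity: Σ A_w = 8 = 2^3 = 8 ✓.


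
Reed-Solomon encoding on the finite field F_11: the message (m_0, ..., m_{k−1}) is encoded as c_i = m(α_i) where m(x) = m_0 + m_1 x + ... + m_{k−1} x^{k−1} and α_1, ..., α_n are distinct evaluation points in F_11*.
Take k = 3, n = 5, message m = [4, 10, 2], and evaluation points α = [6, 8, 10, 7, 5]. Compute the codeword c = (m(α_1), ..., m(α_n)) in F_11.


c = [4, 3, 7, 7, 5]

Message polynomial: m(x) = 4 + 10·x + 2·x^2 (mod 11).
For each evaluation point α_i, compute m(α_i) mod 11:
  α_1 = 6: Horner steps 2 → 0 → 4, so m(6) = 4.
  α_2 = 8: Horner steps 2 → 4 → 3, so m(8) = 3.
  α_3 = 10: Horner steps 2 → 8 → 7, so m(10) = 7.
  α_4 = 7: Horner steps 2 → 2 → 7, so m(7) = 7.
  α_5 = 5: Horner steps 2 → 9 → 5, so m(5) = 5.
Codeword c = [4, 3, 7, 7, 5] ∈ F_11^5.


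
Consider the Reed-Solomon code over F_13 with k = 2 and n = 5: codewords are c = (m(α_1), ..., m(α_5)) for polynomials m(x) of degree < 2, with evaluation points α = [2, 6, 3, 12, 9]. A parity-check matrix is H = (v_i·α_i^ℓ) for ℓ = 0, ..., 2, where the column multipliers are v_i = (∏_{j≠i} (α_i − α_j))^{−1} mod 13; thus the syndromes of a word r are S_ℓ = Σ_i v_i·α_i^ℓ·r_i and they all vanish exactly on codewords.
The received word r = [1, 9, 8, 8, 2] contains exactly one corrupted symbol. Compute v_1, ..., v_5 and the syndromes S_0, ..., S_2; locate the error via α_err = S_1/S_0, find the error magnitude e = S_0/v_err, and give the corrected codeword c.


S = (10, 4, 12), error at position 3, error magnitude e = 5, c = [1, 9, 3, 8, 2].

Step 1: column multipliers v_i = (∏_{j≠i}(α_i − α_j))^{−1} mod 13.
  i = 1 (α = 2): (2−6)(2−3)(2−12)(2−9) = (−4)·(−1)·(−10)·(−7) = 280 ≡ 7, so v_1 = 7^{−1} = 2 (mod 13).
  i = 2 (α = 6): (6−2)(6−3)(6−12)(6−9) = 4·3·(−6)·(−3) = 216 ≡ 8, so v_2 = 8^{−1} = 5 (mod 13).
  i = 3 (α = 3): (3−2)(3−6)(3−12)(3−9) = 1·(−3)·(−9)·(−6) = −162 ≡ 7, so v_3 = 7^{−1} = 2 (mod 13).
  i = 4 (α = 12): (12−2)(12−6)(12−3)(12−9) = 10·6·9·3 = 1620 ≡ 8, so v_4 = 8^{−1} = 5 (mod 13).
  i = 5 (α = 9): (9−2)(9−6)(9−3)(9−12) = 7·3·6·(−3) = −378 ≡ 12, so v_5 = 12^{−1} = 12 (mod 13).
  v = [2, 5, 2, 5, 12].
Step 2: syndromes of r = [1, 9, 8, 8, 2] (all sums mod 13).
  S_0 = Σ v_i r_i = 2·1 + 5·9 + 2·8 + 5·8 + 12·2 = 127 ≡ 10.
  S_1 = Σ v_i α_i r_i = 2·2·1 + 5·6·9 + 2·3·8 + 5·12·8 + 12·9·2 = 1018 ≡ 4.
  α_i^2 mod 13 = [4, 10, 9, 1, 3].
  S_2 = Σ v_i α_i^2 r_i = 2·4·1 + 5·10·9 + 2·9·8 + 5·1·8 + 12·3·2 = 714 ≡ 12.
  S = (10, 4, 12) ≠ 0, so r is not a codeword (an error is present).
Step 3: locate the error. For a single error e at position i, S_ℓ = v_i·e·α_i^ℓ, so α_err = S_1/S_0.
  S_0^{−1} = 10^{−1} = 4 (mod 13), so α_err = 4·4 = 16 ≡ 3 = α_3. Error position i = 3.
  Consistency check: S_2/S_1 = 12·10 = 120 ≡ 3 = α_err ✓ (single-error assumption holds).
Step 4: error magnitude e = S_0/v_3 = S_0·∏_{j≠3}(α_3 − α_j) = 10·7 = 70 ≡ 5 (mod 13).
Step 5: correct position 3: c_3 = r_3 − e = 8 − 5 ≡ 3 (mod 13). Hence c = [1, 9, 3, 8, 2].
  Check: interpolating c through the α_i gives m(x) = 10 + 2·x (degree < 2) with m(α_i) = c_i for every i, so c is indeed a codeword.


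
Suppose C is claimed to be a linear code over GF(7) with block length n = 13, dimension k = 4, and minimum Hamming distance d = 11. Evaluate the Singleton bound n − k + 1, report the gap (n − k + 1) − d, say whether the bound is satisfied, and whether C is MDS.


Singleton RHS = n − k + 1 = 10, slack = -1, bound violated (no such code; not MDS).

Singleton bound: d ≤ n − k + 1.
Here n = 13, k = 4, so n − k + 1 = 10.
Given d = 11, check d ≤ 10: NO.
Slack = (n − k + 1) − d = -1.
The slack is negative: d = 11 exceeds n − k + 1 = 10 by 1, so the Singleton bound is violated and no linear [13, 4, 11]_7 code can exist. In particular it is not MDS (MDS requires d = n − k + 1 exactly).
Description: the claimed parameters are [13, 4, 11]_7; such a code would be impossible (violates the Singleton bound).


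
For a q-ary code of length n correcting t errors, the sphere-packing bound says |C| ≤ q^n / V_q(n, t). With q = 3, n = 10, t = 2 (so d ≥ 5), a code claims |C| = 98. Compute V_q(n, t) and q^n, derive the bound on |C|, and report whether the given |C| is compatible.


V_q(n, t) = 201, q^n = 59049, Hamming bound = 293, |C| = 98 ≤ bound (satisfied).

Step 1: Compute V_q(n, t) = Σ_{j=0}^2 C(n, j) (q−1)^j.
  j = 0: C(10,0)·(2)^0 = 1·1 = 1.
  j = 1: C(10,1)·(2)^1 = 10·2 = 20.
  j = 2: C(10,2)·(2)^2 = 45·4 = 180.
  V_q(n, t) = 1 + 20 + 180 = 201.
Step 2: q^n = 3^10 = 59049.
Step 3: Hamming bound ⌊q^n / V_q(n,t)⌋ = ⌊59049/201⌋ = 293.
Step 4: Compare |C| = 98 to 293: satisfied.
The claimed |C| lies below the Hamming bound.


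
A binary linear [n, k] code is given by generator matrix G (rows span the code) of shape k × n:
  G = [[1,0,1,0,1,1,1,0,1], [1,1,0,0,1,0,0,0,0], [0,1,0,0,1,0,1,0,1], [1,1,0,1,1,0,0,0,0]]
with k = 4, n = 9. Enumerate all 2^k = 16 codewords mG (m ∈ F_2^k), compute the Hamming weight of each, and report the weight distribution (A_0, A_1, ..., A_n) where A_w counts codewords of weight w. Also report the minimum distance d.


Weight distribution: A_0 = 1, A_1 = 1, A_3 = 3, A_4 = 5, A_5 = 3, A_6 = 2, A_7 = 1. Minimum distance d = 1.

Enumerate all 2^4 = 16 messages m ∈ F_2^4.
For each, compute codeword c = mG in F_2^9, then tally its weight.
  m = 0000 → c = 000000000, weight = 0.
  m = 1000 → c = 101011101, weight = 6.
  m = 0100 → c = 110010000, weight = 3.
  m = 1100 → c = 011001101, weight = 5.
  m = 0010 → c = 010010101, weight = 4.
  m = 1010 → c = 111001000, weight = 4.
  m = 0110 → c = 100000101, weight = 3.
  m = 1110 → c = 001011000, weight = 3.
  m = 0001 → c = 110110000, weight = 4.
  m = 1001 → c = 011101101, weight = 6.
  m = 0101 → c = 000100000, weight = 1.
  m = 1101 → c = 101111101, weight = 7.
  m = 0011 → c = 100100101, weight = 4.
  m = 1011 → c = 001111000, weight = 4.
  m = 0111 → c = 010110101, weight = 5.
  m = 1111 → c = 111101000, weight = 5.
Tally weights:
  weight 0: 1 codewords.
  weight 1: 1 codewords.
  weight 3: 3 codewords.
  weight 4: 5 codewords.
  weight 5: 3 codewords.
  weight 6: 2 codewords.
  weight 7: 1 codewords.
Minimum distance d = smallest w > 0 with A_w > 0 = 1.
Sanity: Σ A_w = 16 = 2^4 = 16 ✓.


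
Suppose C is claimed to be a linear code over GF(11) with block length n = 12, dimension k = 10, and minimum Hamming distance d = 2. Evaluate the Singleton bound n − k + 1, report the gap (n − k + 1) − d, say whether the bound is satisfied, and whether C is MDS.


Singleton RHS = n − k + 1 = 3, slack = 1, bound satisfied, not MDS.

Singleton bound: d ≤ n − k + 1.
Here n = 12, k = 10, so n − k + 1 = 3.
Given d = 2, check d ≤ 3: YES.
Slack = (n − k + 1) − d = 1.
The code is NOT MDS (slack = 1 > 0).
Description: the claimed parameters are [12, 10, 2]_11; such a code would be non-MDS.


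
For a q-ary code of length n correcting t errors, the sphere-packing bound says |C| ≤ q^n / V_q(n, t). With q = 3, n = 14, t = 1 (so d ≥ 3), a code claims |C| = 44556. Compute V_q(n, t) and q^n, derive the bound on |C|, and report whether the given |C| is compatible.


V_q(n, t) = 29, q^n = 4782969, Hamming bound = 164929, |C| = 44556 ≤ bound (satisfied).

Step 1: Compute V_q(n, t) = Σ_{j=0}^1 C(n, j) (q−1)^j.
  j = 0: C(14,0)·(2)^0 = 1·1 = 1.
  j = 1: C(14,1)·(2)^1 = 14·2 = 28.
  V_q(n, t) = 1 + 28 = 29.
Step 2: q^n = 3^14 = 4782969.
Step 3: Hamming bound ⌊q^n / V_q(n,t)⌋ = ⌊4782969/29⌋ = 164929.
Step 4: Compare |C| = 44556 to 164929: satisfied.
The claimed |C| lies below the Hamming bound.


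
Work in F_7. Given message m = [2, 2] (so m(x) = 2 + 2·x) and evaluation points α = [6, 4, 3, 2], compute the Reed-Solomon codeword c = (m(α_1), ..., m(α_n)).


c = [0, 3, 1, 6]

Message polynomial: m(x) = 2 + 2·x (mod 7).
For each evaluation point α_i, compute m(α_i) mod 7:
  α_1 = 6: Horner steps 2 → 0, so m(6) = 0.
  α_2 = 4: Horner steps 2 → 3, so m(4) = 3.
  α_3 = 3: Horner steps 2 → 1, so m(3) = 1.
  α_4 = 2: Horner steps 2 → 6, so m(2) = 6.
Codeword c = [0, 3, 1, 6] ∈ F_7^4.


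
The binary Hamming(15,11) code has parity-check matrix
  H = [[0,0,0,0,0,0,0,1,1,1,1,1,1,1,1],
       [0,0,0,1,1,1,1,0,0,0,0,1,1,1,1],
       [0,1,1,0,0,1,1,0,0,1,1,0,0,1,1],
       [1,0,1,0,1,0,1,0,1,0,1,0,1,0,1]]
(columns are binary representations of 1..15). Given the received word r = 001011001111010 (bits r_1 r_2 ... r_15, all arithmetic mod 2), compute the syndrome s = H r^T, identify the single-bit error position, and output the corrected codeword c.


s = (1, 0, 1, 0)^T, error position = 10, corrected codeword c = 001011001011010

Compute s = H r^T mod 2 one row at a time:
  s_1 = 0 + 1 + 1 + 1 + 1 + 0 + 1 + 0 = 5 ≡ 1 (mod 2).
  s_2 = 0 + 1 + 1 + 0 + 1 + 0 + 1 + 0 = 4 ≡ 0 (mod 2).
  s_3 = 0 + 1 + 1 + 0 + 1 + 1 + 1 + 0 = 5 ≡ 1 (mod 2).
  s_4 = 0 + 1 + 1 + 0 + 1 + 1 + 0 + 0 = 4 ≡ 0 (mod 2).
s = (1, 0, 1, 0)^T — this equals column 10 of H (binary 1010), so error is at position 10.
Correct: flip bit 10 of r = 001011001111010 to get c = 001011001011010.


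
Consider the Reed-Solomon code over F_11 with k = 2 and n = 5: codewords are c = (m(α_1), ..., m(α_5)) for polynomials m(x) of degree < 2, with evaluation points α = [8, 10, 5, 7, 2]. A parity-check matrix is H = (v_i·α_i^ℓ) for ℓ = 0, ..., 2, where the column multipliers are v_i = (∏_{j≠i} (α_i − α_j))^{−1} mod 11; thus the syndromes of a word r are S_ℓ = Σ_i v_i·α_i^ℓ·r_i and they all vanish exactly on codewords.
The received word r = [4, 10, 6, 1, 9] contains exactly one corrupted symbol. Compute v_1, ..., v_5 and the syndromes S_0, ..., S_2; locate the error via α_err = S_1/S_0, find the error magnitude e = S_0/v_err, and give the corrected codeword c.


S = (9, 7, 3), error at position 5, error magnitude e = 1, c = [4, 10, 6, 1, 8].

Step 1: column multipliers v_i = (∏_{j≠i}(α_i − α_j))^{−1} mod 11.
  i = 1 (α = 8): (8−10)(8−5)(8−7)(8−2) = (−2)·3·1·6 = −36 ≡ 8, so v_1 = 8^{−1} = 7 (mod 11).
  i = 2 (α = 10): (10−8)(10−5)(10−7)(10−2) = 2·5·3·8 = 240 ≡ 9, so v_2 = 9^{−1} = 5 (mod 11).
  i = 3 (α = 5): (5−8)(5−10)(5−7)(5−2) = (−3)·(−5)·(−2)·3 = −90 ≡ 9, so v_3 = 9^{−1} = 5 (mod 11).
  i = 4 (α = 7): (7−8)(7−10)(7−5)(7−2) = (−1)·(−3)·2·5 = 30 ≡ 8, so v_4 = 8^{−1} = 7 (mod 11).
  i = 5 (α = 2): (2−8)(2−10)(2−5)(2−7) = (−6)·(−8)·(−3)·(−5) = 720 ≡ 5, so v_5 = 5^{−1} = 9 (mod 11).
  v = [7, 5, 5, 7, 9].
Step 2: syndromes of r = [4, 10, 6, 1, 9] (all sums mod 11).
  S_0 = Σ v_i r_i = 7·4 + 5·10 + 5·6 + 7·1 + 9·9 = 196 ≡ 9.
  S_1 = Σ v_i α_i r_i = 7·8·4 + 5·10·10 + 5·5·6 + 7·7·1 + 9·2·9 = 1085 ≡ 7.
  α_i^2 mod 11 = [9, 1, 3, 5, 4].
  S_2 = Σ v_i α_i^2 r_i = 7·9·4 + 5·1·10 + 5·3·6 + 7·5·1 + 9·4·9 = 751 ≡ 3.
  S = (9, 7, 3) ≠ 0, so r is not a codeword (an error is present).
Step 3: locate the error. For a single error e at position i, S_ℓ = v_i·e·α_i^ℓ, so α_err = S_1/S_0.
  S_0^{−1} = 9^{−1} = 5 (mod 11), so α_err = 7·5 = 35 ≡ 2 = α_5. Error position i = 5.
  Consistency check: S_2/S_1 = 3·8 = 24 ≡ 2 = α_err ✓ (single-error assumption holds).
Step 4: error magnitude e = S_0/v_5 = S_0·∏_{j≠5}(α_5 − α_j) = 9·5 = 45 ≡ 1 (mod 11).
Step 5: correct position 5: c_5 = r_5 − e = 9 − 1 ≡ 8 (mod 11). Hence c = [4, 10, 6, 1, 8].
  Check: interpolating c through the α_i gives m(x) = 2 + 3·x (degree < 2) with m(α_i) = c_i for every i, so c is indeed a codeword.


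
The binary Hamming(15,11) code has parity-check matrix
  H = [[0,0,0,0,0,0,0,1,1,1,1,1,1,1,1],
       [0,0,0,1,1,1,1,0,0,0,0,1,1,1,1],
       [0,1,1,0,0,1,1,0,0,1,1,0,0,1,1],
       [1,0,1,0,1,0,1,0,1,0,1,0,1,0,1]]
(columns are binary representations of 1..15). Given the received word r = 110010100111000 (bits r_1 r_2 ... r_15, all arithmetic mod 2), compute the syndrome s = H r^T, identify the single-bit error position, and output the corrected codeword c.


s = (1, 1, 0, 0)^T, error position = 12, corrected codeword c = 110010100110000

Compute s = H r^T mod 2 one row at a time:
  s_1 = 0 + 0 + 1 + 1 + 1 + 0 + 0 + 0 = 3 ≡ 1 (mod 2).
  s_2 = 0 + 1 + 0 + 1 + 1 + 0 + 0 + 0 = 3 ≡ 1 (mod 2).
  s_3 = 1 + 0 + 0 + 1 + 1 + 1 + 0 + 0 = 4 ≡ 0 (mod 2).
  s_4 = 1 + 0 + 1 + 1 + 0 + 1 + 0 + 0 = 4 ≡ 0 (mod 2).
s = (1, 1, 0, 0)^T — this equals column 12 of H (binary 1100), so error is at position 12.
Correct: flip bit 12 of r = 110010100111000 to get c = 110010100110000.


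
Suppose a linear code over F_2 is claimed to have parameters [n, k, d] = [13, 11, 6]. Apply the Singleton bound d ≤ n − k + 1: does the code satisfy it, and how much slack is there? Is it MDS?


Singleton RHS = n − k + 1 = 3, slack = -3, bound violated (no such code; not MDS).

Singleton bound: d ≤ n − k + 1.
Here n = 13, k = 11, so n − k + 1 = 3.
Given d = 6, check d ≤ 3: NO.
Slack = (n − k + 1) − d = -3.
The slack is negative: d = 6 exceeds n − k + 1 = 3 by 3, so the Singleton bound is violated and no linear [13, 11, 6]_2 code can exist. In particular it is not MDS (MDS requires d = n − k + 1 exactly).
Description: the claimed parameters are [13, 11, 6]_2; such a code would be impossible (violates the Singleton bound).


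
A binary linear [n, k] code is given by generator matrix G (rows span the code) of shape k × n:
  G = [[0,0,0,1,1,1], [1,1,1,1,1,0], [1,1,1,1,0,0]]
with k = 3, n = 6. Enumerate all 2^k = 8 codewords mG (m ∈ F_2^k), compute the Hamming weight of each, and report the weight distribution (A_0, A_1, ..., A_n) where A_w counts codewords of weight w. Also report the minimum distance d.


Weight distribution: A_0 = 1, A_1 = 1, A_2 = 1, A_3 = 1, A_4 = 2, A_5 = 2. Minimum distance d = 1.

Enumerate all 2^3 = 8 messages m ∈ F_2^3.
For each, compute codeword c = mG in F_2^6, then tally its weight.
  m = 000 → c = 000000, weight = 0.
  m = 100 → c = 000111, weight = 3.
  m = 010 → c = 111110, weight = 5.
  m = 110 → c = 111001, weight = 4.
  m = 001 → c = 111100, weight = 4.
  m = 101 → c = 111011, weight = 5.
  m = 011 → c = 000010, weight = 1.
  m = 111 → c = 000101, weight = 2.
Tally weights:
  weight 0: 1 codewords.
  weight 1: 1 codewords.
  weight 2: 1 codewords.
  weight 3: 1 codewords.
  weight 4: 2 codewords.
  weight 5: 2 codewords.
Minimum distance d = smallest w > 0 with A_w > 0 = 1.
Sanity: Σ A_w = 8 = 2^3 = 8 ✓.


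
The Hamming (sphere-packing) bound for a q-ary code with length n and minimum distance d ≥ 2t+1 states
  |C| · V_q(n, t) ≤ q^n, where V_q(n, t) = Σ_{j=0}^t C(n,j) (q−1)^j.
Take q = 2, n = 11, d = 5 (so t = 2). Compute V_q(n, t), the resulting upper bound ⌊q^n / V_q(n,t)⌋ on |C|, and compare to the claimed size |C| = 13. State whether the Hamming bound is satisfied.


V_q(n, t) = 67, q^n = 2048, Hamming bound = 30, |C| = 13 ≤ bound (satisfied).

Step 1: Compute V_q(n, t) = Σ_{j=0}^2 C(n, j) (q−1)^j.
  j = 0: C(11,0)·(1)^0 = 1·1 = 1.
  j = 1: C(11,1)·(1)^1 = 11·1 = 11.
  j = 2: C(11,2)·(1)^2 = 55·1 = 55.
  V_q(n, t) = 1 + 11 + 55 = 67.
Step 2: q^n = 2^11 = 2048.
Step 3: Hamming bound ⌊q^n / V_q(n,t)⌋ = ⌊2048/67⌋ = 30.
Step 4: Compare |C| = 13 to 30: satisfied.
The claimed |C| lies below the Hamming bound.


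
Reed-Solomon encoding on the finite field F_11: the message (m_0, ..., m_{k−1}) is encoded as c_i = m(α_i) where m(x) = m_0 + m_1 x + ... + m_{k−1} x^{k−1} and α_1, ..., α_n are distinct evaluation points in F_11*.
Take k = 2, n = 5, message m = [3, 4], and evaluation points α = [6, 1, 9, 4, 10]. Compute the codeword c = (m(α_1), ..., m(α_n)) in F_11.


c = [5, 7, 6, 8, 10]

Message polynomial: m(x) = 3 + 4·x (mod 11).
For each evaluation point α_i, compute m(α_i) mod 11:
  α_1 = 6: Horner steps 4 → 5, so m(6) = 5.
  α_2 = 1: Horner steps 4 → 7, so m(1) = 7.
  α_3 = 9: Horner steps 4 → 6, so m(9) = 6.
  α_4 = 4: Horner steps 4 → 8, so m(4) = 8.
  α_5 = 10: Horner steps 4 → 10, so m(10) = 10.
Codeword c = [5, 7, 6, 8, 10] ∈ F_11^5.


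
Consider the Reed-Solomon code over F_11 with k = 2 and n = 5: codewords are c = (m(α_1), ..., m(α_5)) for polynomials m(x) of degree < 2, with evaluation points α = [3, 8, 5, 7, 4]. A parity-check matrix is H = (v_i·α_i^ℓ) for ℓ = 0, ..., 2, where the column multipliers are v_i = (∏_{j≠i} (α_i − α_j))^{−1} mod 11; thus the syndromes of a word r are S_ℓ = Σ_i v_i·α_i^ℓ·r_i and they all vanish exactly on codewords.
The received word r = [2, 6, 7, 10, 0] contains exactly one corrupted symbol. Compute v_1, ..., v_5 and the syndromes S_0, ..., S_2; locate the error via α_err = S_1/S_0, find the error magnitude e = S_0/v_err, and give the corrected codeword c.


S = (6, 7, 10), error at position 1, error magnitude e = 9, c = [4, 6, 7, 10, 0].

Step 1: column multipliers v_i = (∏_{j≠i}(α_i − α_j))^{−1} mod 11.
  i = 1 (α = 3): (3−8)(3−5)(3−7)(3−4) = (−5)·(−2)·(−4)·(−1) = 40 ≡ 7, so v_1 = 7^{−1} = 8 (mod 11).
  i = 2 (α = 8): (8−3)(8−5)(8−7)(8−4) = 5·3·1·4 = 60 ≡ 5, so v_2 = 5^{−1} = 9 (mod 11).
  i = 3 (α = 5): (5−3)(5−8)(5−7)(5−4) = 2·(−3)·(−2)·1 = 12 ≡ 1, so v_3 = 1^{−1} = 1 (mod 11).
  i = 4 (α = 7): (7−3)(7−8)(7−5)(7−4) = 4·(−1)·2·3 = −24 ≡ 9, so v_4 = 9^{−1} = 5 (mod 11).
  i = 5 (α = 4): (4−3)(4−8)(4−5)(4−7) = 1·(−4)·(−1)·(−3) = −12 ≡ 10, so v_5 = 10^{−1} = 10 (mod 11).
  v = [8, 9, 1, 5, 10].
Step 2: syndromes of r = [2, 6, 7, 10, 0] (all sums mod 11).
  S_0 = Σ v_i r_i = 8·2 + 9·6 + 1·7 + 5·10 + 10·0 = 127 ≡ 6.
  S_1 = Σ v_i α_i r_i = 8·3·2 + 9·8·6 + 1·5·7 + 5·7·10 + 10·4·0 = 865 ≡ 7.
  α_i^2 mod 11 = [9, 9, 3, 5, 5].
  S_2 = Σ v_i α_i^2 r_i = 8·9·2 + 9·9·6 + 1·3·7 + 5·5·10 + 10·5·0 = 901 ≡ 10.
  S = (6, 7, 10) ≠ 0, so r is not a codeword (an error is present).
Step 3: locate the error. For a single error e at position i, S_ℓ = v_i·e·α_i^ℓ, so α_err = S_1/S_0.
  S_0^{−1} = 6^{−1} = 2 (mod 11), so α_err = 7·2 = 14 ≡ 3 = α_1. Error position i = 1.
  Consistency check: S_2/S_1 = 10·8 = 80 ≡ 3 = α_err ✓ (single-error assumption holds).
Step 4: error magnitude e = S_0/v_1 = S_0·∏_{j≠1}(α_1 − α_j) = 6·7 = 42 ≡ 9 (mod 11).
Step 5: correct position 1: c_1 = r_1 − e = 2 − 9 ≡ 4 (mod 11). Hence c = [4, 6, 7, 10, 0].
  Check: interpolating c through the α_i gives m(x) = 5 + 7·x (degree < 2) with m(α_i) = c_i for every i, so c is indeed a codeword.


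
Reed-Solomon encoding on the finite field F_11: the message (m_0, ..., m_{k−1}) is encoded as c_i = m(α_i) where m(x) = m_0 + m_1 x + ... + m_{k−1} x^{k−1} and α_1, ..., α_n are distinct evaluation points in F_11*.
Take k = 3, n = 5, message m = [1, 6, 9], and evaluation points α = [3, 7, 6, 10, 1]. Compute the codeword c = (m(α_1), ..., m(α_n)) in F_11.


c = [1, 0, 9, 4, 5]

Message polynomial: m(x) = 1 + 6·x + 9·x^2 (mod 11).
For each evaluation point α_i, compute m(α_i) mod 11:
  α_1 = 3: Horner steps 9 → 0 → 1, so m(3) = 1.
  α_2 = 7: Horner steps 9 → 3 → 0, so m(7) = 0.
  α_3 = 6: Horner steps 9 → 5 → 9, so m(6) = 9.
  α_4 = 10: Horner steps 9 → 8 → 4, so m(10) = 4.
  α_5 = 1: Horner steps 9 → 4 → 5, so m(1) = 5.
Codeword c = [1, 0, 9, 4, 5] ∈ F_11^5.


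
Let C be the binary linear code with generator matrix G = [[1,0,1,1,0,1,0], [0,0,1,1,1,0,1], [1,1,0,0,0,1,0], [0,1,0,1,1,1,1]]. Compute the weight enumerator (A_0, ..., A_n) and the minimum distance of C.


Weight distribution: A_0 = 1, A_2 = 2, A_3 = 5, A_4 = 5, A_5 = 2, A_7 = 1. Minimum distance d = 2.

Enumerate all 2^4 = 16 messages m ∈ F_2^4.
For each, compute codeword c = mG in F_2^7, then tally its weight.
  m = 0000 → c = 0000000, weight = 0.
  m = 1000 → c = 1011010, weight = 4.
  m = 0100 → c = 0011101, weight = 4.
  m = 1100 → c = 1000111, weight = 4.
  m = 0010 → c = 1100010, weight = 3.
  m = 1010 → c = 0111000, weight = 3.
  m = 0110 → c = 1111111, weight = 7.
  m = 1110 → c = 0100101, weight = 3.
  m = 0001 → c = 0101111, weight = 5.
  m = 1001 → c = 1110101, weight = 5.
  m = 0101 → c = 0110010, weight = 3.
  m = 1101 → c = 1101000, weight = 3.
  m = 0011 → c = 1001101, weight = 4.
  m = 1011 → c = 0010111, weight = 4.
  m = 0111 → c = 1010000, weight = 2.
  m = 1111 → c = 0001010, weight = 2.
Tally weights:
  weight 0: 1 codewords.
  weight 2: 2 codewords.
  weight 3: 5 codewords.
  weight 4: 5 codewords.
  weight 5: 2 codewords.
  weight 7: 1 codewords.
Minimum distance d = smallest w > 0 with A_w > 0 = 2.
Sanity: Σ A_w = 16 = 2^4 = 16 ✓.


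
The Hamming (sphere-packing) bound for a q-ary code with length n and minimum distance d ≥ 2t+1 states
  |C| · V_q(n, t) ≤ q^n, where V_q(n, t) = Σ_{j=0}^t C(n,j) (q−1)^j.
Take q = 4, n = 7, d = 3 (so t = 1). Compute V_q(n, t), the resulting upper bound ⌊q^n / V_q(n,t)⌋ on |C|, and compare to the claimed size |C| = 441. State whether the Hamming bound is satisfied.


V_q(n, t) = 22, q^n = 16384, Hamming bound = 744, |C| = 441 ≤ bound (satisfied).

Step 1: Compute V_q(n, t) = Σ_{j=0}^1 C(n, j) (q−1)^j.
  j = 0: C(7,0)·(3)^0 = 1·1 = 1.
  j = 1: C(7,1)·(3)^1 = 7·3 = 21.
  V_q(n, t) = 1 + 21 = 22.
Step 2: q^n = 4^7 = 16384.
Step 3: Hamming bound ⌊q^n / V_q(n,t)⌋ = ⌊16384/22⌋ = 744.
Step 4: Compare |C| = 441 to 744: satisfied.
The claimed |C| lies below the Hamming bound.


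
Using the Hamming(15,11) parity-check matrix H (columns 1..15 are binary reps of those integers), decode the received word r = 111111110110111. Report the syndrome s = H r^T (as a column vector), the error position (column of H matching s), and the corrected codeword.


s = (0, 1, 0, 1)^T, error position = 5, corrected codeword c = 111101110110111

Compute s = H r^T mod 2 one row at a time:
  s_1 = 1 + 0 + 1 + 1 + 0 + 1 + 1 + 1 = 6 ≡ 0 (mod 2).
  s_2 = 1 + 1 + 1 + 1 + 0 + 1 + 1 + 1 = 7 ≡ 1 (mod 2).
  s_3 = 1 + 1 + 1 + 1 + 1 + 1 + 1 + 1 = 8 ≡ 0 (mod 2).
  s_4 = 1 + 1 + 1 + 1 + 0 + 1 + 1 + 1 = 7 ≡ 1 (mod 2).
s = (0, 1, 0, 1)^T — this equals column 5 of H (binary 0101), so error is at position 5.
Correct: flip bit 5 of r = 111111110110111 to get c = 111101110110111.


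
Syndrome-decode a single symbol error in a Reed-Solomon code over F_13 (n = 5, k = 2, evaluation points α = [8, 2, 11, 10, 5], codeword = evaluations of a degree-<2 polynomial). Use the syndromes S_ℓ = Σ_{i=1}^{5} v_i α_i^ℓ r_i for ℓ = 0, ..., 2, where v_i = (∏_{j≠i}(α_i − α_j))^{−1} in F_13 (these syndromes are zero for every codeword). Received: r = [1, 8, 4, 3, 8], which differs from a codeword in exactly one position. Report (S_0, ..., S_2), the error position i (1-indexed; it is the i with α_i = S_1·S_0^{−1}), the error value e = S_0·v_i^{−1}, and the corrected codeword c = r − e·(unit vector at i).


S = (12, 8, 1), error at position 5, error magnitude e = 10, c = [1, 8, 4, 3, 11].

Step 1: column multipliers v_i = (∏_{j≠i}(α_i − α_j))^{−1} mod 13.
  i = 1 (α = 8): (8−2)(8−11)(8−10)(8−5) = 6·(−3)·(−2)·3 = 108 ≡ 4, so v_1 = 4^{−1} = 10 (mod 13).
  i = 2 (α = 2): (2−8)(2−11)(2−10)(2−5) = (−6)·(−9)·(−8)·(−3) = 1296 ≡ 9, so v_2 = 9^{−1} = 3 (mod 13).
  i = 3 (α = 11): (11−8)(11−2)(11−10)(11−5) = 3·9·1·6 = 162 ≡ 6, so v_3 = 6^{−1} = 11 (mod 13).
  i = 4 (α = 10): (10−8)(10−2)(10−11)(10−5) = 2·8·(−1)·5 = −80 ≡ 11, so v_4 = 11^{−1} = 6 (mod 13).
  i = 5 (α = 5): (5−8)(5−2)(5−11)(5−10) = (−3)·3·(−6)·(−5) = −270 ≡ 3, so v_5 = 3^{−1} = 9 (mod 13).
  v = [10, 3, 11, 6, 9].
Step 2: syndromes of r = [1, 8, 4, 3, 8] (all sums mod 13).
  S_0 = Σ v_i r_i = 10·1 + 3·8 + 11·4 + 6·3 + 9·8 = 168 ≡ 12.
  S_1 = Σ v_i α_i r_i = 10·8·1 + 3·2·8 + 11·11·4 + 6·10·3 + 9·5·8 = 1152 ≡ 8.
  α_i^2 mod 13 = [12, 4, 4, 9, 12].
  S_2 = Σ v_i α_i^2 r_i = 10·12·1 + 3·4·8 + 11·4·4 + 6·9·3 + 9·12·8 = 1418 ≡ 1.
  S = (12, 8, 1) ≠ 0, so r is not a codeword (an error is present).
Step 3: locate the error. For a single error e at position i, S_ℓ = v_i·e·α_i^ℓ, so α_err = S_1/S_0.
  S_0^{−1} = 12^{−1} = 12 (mod 13), so α_err = 8·12 = 96 ≡ 5 = α_5. Error position i = 5.
  Consistency check: S_2/S_1 = 1·5 = 5 ≡ 5 = α_err ✓ (single-error assumption holds).
Step 4: error magnitude e = S_0/v_5 = S_0·∏_{j≠5}(α_5 − α_j) = 12·3 = 36 ≡ 10 (mod 13).
Step 5: correct position 5: c_5 = r_5 − e = 8 − 10 ≡ 11 (mod 13). Hence c = [1, 8, 4, 3, 11].
  Check: interpolating c through the α_i gives m(x) = 6 + 1·x (degree < 2) with m(α_i) = c_i for every i, so c is indeed a codeword.


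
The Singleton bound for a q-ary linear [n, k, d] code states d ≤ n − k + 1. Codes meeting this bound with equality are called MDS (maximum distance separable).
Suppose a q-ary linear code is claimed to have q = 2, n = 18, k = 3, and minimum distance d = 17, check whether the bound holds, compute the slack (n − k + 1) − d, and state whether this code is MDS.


Singleton RHS = n − k + 1 = 16, slack = -1, bound violated (no such code; not MDS).

Singleton bound: d ≤ n − k + 1.
Here n = 18, k = 3, so n − k + 1 = 16.
Given d = 17, check d ≤ 16: NO.
Slack = (n − k + 1) − d = -1.
The slack is negative: d = 17 exceeds n − k + 1 = 16 by 1, so the Singleton bound is violated and no linear [18, 3, 17]_2 code can exist. In particular it is not MDS (MDS requires d = n − k + 1 exactly).
Description: the claimed parameters are [18, 3, 17]_2; such a code would be impossible (violates the Singleton bound).


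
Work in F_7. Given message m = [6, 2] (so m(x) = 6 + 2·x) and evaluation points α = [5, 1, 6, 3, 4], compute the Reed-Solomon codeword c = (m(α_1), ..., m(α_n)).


c = [2, 1, 4, 5, 0]

Message polynomial: m(x) = 6 + 2·x (mod 7).
For each evaluation point α_i, compute m(α_i) mod 7:
  α_1 = 5: Horner steps 2 → 2, so m(5) = 2.
  α_2 = 1: Horner steps 2 → 1, so m(1) = 1.
  α_3 = 6: Horner steps 2 → 4, so m(6) = 4.
  α_4 = 3: Horner steps 2 → 5, so m(3) = 5.
  α_5 = 4: Horner steps 2 → 0, so m(4) = 0.
Codeword c = [2, 1, 4, 5, 0] ∈ F_7^5.


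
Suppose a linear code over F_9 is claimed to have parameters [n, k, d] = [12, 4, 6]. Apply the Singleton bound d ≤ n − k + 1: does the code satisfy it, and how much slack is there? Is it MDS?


Singleton RHS = n − k + 1 = 9, slack = 3, bound satisfied, not MDS.

Singleton bound: d ≤ n − k + 1.
Here n = 12, k = 4, so n − k + 1 = 9.
Given d = 6, check d ≤ 9: YES.
Slack = (n − k + 1) − d = 3.
The code is NOT MDS (slack = 3 > 0).
Description: the claimed parameters are [12, 4, 6]_9; such a code would be non-MDS.
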